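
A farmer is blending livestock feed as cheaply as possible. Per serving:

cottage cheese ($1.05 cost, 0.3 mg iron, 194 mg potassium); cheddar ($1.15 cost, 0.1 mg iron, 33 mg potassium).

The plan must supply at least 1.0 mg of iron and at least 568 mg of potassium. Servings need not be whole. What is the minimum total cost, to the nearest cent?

An LP optimum is at a vertex; with two nutrient constraints at most two foods are used. Check each candidate.
cottage cheese only: max(1.0/0.3, 568/194) = 3.333 servings → $3.50.
cheddar only: max(1.0/0.1, 568/33) = 17.21 servings → $19.79.
cottage cheese + cheddar with both tight: 2.505 servings and 2.484 servings → $5.49.
So the least-cost plan costs $3.50.

$3.50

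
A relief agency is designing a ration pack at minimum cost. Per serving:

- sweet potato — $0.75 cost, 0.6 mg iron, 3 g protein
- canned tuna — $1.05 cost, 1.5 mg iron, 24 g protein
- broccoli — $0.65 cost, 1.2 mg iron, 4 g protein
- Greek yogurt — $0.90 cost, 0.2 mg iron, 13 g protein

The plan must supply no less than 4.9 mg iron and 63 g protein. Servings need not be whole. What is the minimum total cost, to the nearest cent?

For a min-cost LP with two ≥-constraints, a basic feasible solution has at most two positive variables.
sweet potato only: max(4.9/0.6, 63/3) = 21 servings → $15.75.
canned tuna only: max(4.9/1.5, 63/24) = 3.267 servings → $3.43.
broccoli only: max(4.9/1.2, 63/4) = 15.75 servings → $10.24.
Greek yogurt only: max(4.9/0.2, 63/13) = 24.5 servings → $22.05.
sweet potato + canned tuna with both tight: 2.333 servings and 2.333 servings → $4.20.
sweet potato + broccoli: the both-tight solution has a negative serving — not a feasible corner.
sweet potato + Greek yogurt with both tight: 7.097 servings and 3.208 servings → $8.21.
canned tuna + broccoli with both tight: 2.456 servings and 1.013 servings → $3.24.
canned tuna + Greek yogurt: intersection lies outside the first quadrant.
broccoli + Greek yogurt with both tight: 3.453 servings and 3.784 servings → $5.65.
Cheapest feasible corner: $3.24.

$3.24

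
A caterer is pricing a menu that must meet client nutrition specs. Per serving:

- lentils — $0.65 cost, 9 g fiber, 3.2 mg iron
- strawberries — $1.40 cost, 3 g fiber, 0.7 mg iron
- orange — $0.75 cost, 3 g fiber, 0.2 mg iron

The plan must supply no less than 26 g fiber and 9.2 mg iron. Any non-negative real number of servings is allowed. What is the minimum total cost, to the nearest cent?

Minimising a linear cost over {fiber ≥ 26, iron ≥ 9.2, servings ≥ 0} — the optimum is at a vertex, using one or two foods.
lentils only: max(26/9, 9.2/3.2) = 2.889 servings → $1.88.
strawberries only: max(26/3, 9.2/0.7) = 13.14 servings → $18.40.
orange only: max(26/3, 9.2/0.2) = 46 servings → $34.50.
lentils + strawberries with both tight: 2.848 servings and 0.1212 servings → $2.02.
lentils + orange with both tight: 2.872 servings and 0.05128 servings → $1.91.
strawberries + orange: the both-tight solution has a negative serving — not a feasible corner.
The minimum over all feasible corners is $1.88.

$1.88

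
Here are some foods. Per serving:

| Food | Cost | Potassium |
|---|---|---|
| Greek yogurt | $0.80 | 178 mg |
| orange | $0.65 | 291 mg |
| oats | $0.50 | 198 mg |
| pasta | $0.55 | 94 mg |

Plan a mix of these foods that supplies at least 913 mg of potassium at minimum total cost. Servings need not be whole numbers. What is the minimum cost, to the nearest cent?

Cost per mg of potassium: orange $0.0022, oats $0.0025, Greek yogurt $0.0045, pasta $0.0059.
With no serving limits, use only orange: 913 mg / 291 mg = 3.137 servings × $0.65 = $2.04.

$2.04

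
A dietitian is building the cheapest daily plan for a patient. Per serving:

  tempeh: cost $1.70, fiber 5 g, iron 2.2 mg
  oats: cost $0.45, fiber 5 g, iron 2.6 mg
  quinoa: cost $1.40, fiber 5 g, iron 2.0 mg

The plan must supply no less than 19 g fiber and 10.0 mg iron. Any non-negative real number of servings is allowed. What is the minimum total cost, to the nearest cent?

With two linear requirements the optimum uses one or two foods; enumerate the corners.
tempeh only: max(19/5, 10.0/2.2) = 4.545 servings → $7.73.
oats only: max(19/5, 10.0/2.6) = 3.846 servings → $1.73.
quinoa only: max(19/5, 10.0/2.0) = 5 servings → $7.00.
tempeh + oats: the both-tight solution has a negative serving — not a feasible corner.
tempeh + quinoa: the both-tight solution has a negative serving — not a feasible corner.
oats + quinoa: the both-tight solution has a negative serving — not a feasible corner.
The minimum over all feasible corners is $1.73.

$1.73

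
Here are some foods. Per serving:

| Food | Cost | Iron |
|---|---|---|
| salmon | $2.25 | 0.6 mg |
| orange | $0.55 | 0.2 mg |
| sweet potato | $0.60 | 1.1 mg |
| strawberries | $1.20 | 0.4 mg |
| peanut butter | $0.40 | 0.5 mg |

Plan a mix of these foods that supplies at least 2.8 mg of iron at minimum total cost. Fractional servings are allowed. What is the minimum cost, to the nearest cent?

Cost per mg of iron: sweet potato $0.5455, peanut butter $0.8000, orange $2.7500, strawberries $3.0000, salmon $3.7500.
With no serving limits, use only sweet potato: 2.8 mg / 1.1 mg = 2.545 servings × $0.60 = $1.53.

$1.53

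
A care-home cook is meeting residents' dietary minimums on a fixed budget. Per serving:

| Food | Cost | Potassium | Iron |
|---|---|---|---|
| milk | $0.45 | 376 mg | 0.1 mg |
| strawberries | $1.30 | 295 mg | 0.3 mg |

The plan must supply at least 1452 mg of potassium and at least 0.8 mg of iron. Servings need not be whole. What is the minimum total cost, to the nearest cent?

$3.51

Check every corner: each single food scaled to meet both minima, and each pair solved so both constraints bind.
milk only: max(1452/376, 0.8/0.1) = 8 servings → $3.60.
strawberries only: max(1452/295, 0.8/0.3) = 4.922 servings → $6.40.
milk + strawberries with both tight: 2.396 servings and 1.868 servings → $3.51.
The minimum over all feasible corners is $3.51.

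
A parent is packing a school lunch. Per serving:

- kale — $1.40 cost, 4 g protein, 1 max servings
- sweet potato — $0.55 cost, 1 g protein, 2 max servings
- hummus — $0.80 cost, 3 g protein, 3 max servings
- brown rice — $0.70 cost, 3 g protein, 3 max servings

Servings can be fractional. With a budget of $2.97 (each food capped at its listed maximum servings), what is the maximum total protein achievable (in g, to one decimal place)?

Protein per dollar: brown rice 4.286, hummus 3.75, kale 2.857, sweet potato 1.818.
Take 3 servings of brown rice: spends $2.10, +9.0 g protein (running total 9.0 g).
Take 1.087 servings of hummus: spends $0.87, +3.3 g protein (running total 12.3 g).
Filling greedily by protein-per-dollar is optimal for one linear limit, giving 12.3 g.

12.3 g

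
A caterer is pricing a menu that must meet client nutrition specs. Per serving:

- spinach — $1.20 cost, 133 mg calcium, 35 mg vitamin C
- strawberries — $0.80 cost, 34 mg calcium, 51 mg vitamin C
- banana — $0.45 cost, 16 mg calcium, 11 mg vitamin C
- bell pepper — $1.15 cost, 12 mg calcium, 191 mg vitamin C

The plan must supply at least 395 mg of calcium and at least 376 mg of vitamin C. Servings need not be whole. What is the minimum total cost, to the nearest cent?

$5.07

An LP optimum is at a vertex; with two nutrient constraints at most two foods are used. Check each candidate.
spinach only: max(395/133, 376/35) = 10.74 servings → $12.89.
strawberries only: max(395/34, 376/51) = 11.62 servings → $9.29.
banana only: max(395/16, 376/11) = 34.18 servings → $15.38.
bell pepper only: max(395/12, 376/191) = 32.92 servings → $37.85.
spinach + strawberries with both tight: 1.316 servings and 6.469 servings → $6.75.
spinach + banana with both targets exact would need a negative amount; discard.
spinach + bell pepper with both tight: 2.839 servings and 1.448 servings → $5.07.
strawberries + banana with both tight: 3.781 servings and 16.65 servings → $10.52.
strawberries + bell pepper: the both-tight solution has a negative serving — not a feasible corner.
banana + bell pepper with both tight: 24.26 servings and 0.5715 servings → $11.57.
The minimum over all feasible corners is $5.07.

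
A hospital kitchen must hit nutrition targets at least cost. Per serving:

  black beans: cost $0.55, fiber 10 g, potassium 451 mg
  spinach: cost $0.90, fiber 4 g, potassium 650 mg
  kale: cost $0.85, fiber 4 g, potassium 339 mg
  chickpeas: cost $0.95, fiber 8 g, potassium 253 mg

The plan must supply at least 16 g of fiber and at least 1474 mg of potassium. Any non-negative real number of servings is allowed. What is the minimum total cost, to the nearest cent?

With two linear requirements the optimum uses one or two foods; enumerate the corners.
black beans only: max(16/10, 1474/451) = 3.268 servings → $1.80.
spinach only: max(16/4, 1474/650) = 4 servings → $3.60.
kale only: max(16/4, 1474/339) = 4.348 servings → $3.70.
chickpeas only: max(16/8, 1474/253) = 5.826 servings → $5.53.
black beans + spinach with both tight: 0.9591 servings and 1.602 servings → $1.97.
black beans + kale with both targets exact would need a negative amount; discard.
black beans + chickpeas: intersection lies outside the first quadrant.
spinach + kale with both tight: 0.3794 servings and 3.621 servings → $3.42.
spinach + chickpeas with both tight: 1.849 servings and 1.075 servings → $2.69.
kale + chickpeas with both targets exact would need a negative amount; discard.
Cheapest feasible corner: $1.80.

$1.80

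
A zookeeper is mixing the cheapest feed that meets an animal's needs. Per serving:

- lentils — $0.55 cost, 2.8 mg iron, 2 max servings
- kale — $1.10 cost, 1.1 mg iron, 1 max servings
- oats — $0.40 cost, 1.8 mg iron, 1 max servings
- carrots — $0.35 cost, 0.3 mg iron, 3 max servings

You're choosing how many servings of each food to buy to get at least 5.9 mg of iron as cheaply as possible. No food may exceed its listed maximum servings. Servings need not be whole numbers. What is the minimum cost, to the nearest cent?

$1.17

Cost per mg of iron: lentils $0.1964, oats $0.2222, kale $1.0000, carrots $1.1667.
Take 2 servings of lentils: +5.6 mg iron for $1.10 (total $1.10, still need 0.3 mg).
Take 0.1667 servings of oats: +0.3 mg iron for $0.07 (total $1.17, still need 0.0 mg).
Filling from the cheapest source first is optimal under one linear minimum: $1.17.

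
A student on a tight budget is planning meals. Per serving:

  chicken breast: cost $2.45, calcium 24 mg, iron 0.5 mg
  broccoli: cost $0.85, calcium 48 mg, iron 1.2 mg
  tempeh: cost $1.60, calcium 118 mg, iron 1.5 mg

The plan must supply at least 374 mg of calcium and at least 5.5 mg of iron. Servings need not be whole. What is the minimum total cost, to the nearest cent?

$5.32

An LP optimum is at a vertex; with two nutrient constraints at most two foods are used. Check each candidate.
chicken breast only: max(374/24, 5.5/0.5) = 15.58 servings → $38.18.
broccoli only: max(374/48, 5.5/1.2) = 7.792 servings → $6.62.
tempeh only: max(374/118, 5.5/1.5) = 3.667 servings → $5.87.
chicken breast + broccoli: the both-tight solution has a negative serving — not a feasible corner.
chicken breast + tempeh with both tight: 3.826 servings and 2.391 servings → $13.20.
broccoli + tempeh with both tight: 1.264 servings and 2.655 servings → $5.32.
So the least-cost plan costs $5.32.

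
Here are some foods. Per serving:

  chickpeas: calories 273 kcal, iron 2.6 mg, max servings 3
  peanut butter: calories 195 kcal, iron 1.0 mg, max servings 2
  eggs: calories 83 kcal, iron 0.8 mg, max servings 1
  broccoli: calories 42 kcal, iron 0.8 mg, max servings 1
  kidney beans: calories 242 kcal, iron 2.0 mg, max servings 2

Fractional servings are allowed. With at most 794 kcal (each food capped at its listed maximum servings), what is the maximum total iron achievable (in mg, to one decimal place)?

Iron per kcal: broccoli 0.01905, eggs 0.009639, chickpeas 0.009524, kidney beans 0.008264, peanut butter 0.005128.
Take 1 serving of broccoli: uses 42 kcal, +0.8 mg iron (running total 0.8 mg).
Take 1 serving of eggs: uses 83 kcal, +0.8 mg iron (running total 1.6 mg).
Take 2.451 servings of chickpeas: uses 669 kcal, +6.4 mg iron (running total 8.0 mg).
Filling greedily by iron-per-kcal is optimal for one linear limit, giving 8.0 mg.

8.0 mg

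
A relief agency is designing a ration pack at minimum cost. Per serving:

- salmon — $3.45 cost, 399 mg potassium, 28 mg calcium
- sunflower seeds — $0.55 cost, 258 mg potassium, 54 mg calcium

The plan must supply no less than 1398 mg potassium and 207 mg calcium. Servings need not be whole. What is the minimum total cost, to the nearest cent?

Check every corner: each single food scaled to meet both minima, and each pair solved so both constraints bind.
salmon only: max(1398/399, 207/28) = 7.393 servings → $25.51.
sunflower seeds only: max(1398/258, 207/54) = 5.419 servings → $2.98.
salmon + sunflower seeds with both tight: 1.542 servings and 3.034 servings → $6.99.
Cheapest feasible corner: $2.98.

$2.98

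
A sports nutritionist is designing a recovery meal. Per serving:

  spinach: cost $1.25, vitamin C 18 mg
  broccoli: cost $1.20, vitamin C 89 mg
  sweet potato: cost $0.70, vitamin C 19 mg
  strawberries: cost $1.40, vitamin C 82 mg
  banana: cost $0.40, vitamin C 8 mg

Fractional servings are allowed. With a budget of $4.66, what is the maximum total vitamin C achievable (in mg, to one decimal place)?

345.6 mg

Vitamin C per dollar: broccoli 74.17, strawberries 58.57, sweet potato 27.14, banana 20, spinach 14.4.
With no serving limits, spend the whole cost allowance on broccoli: $4.66 / $1.20 × 89 mg = 345.6 mg.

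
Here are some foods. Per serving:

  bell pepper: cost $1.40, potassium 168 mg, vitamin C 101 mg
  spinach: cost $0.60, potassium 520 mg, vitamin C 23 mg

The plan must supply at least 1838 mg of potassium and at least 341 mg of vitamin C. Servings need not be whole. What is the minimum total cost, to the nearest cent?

An LP optimum is at a vertex; with two nutrient constraints at most two foods are used. Check each candidate.
bell pepper only: max(1838/168, 341/101) = 10.94 servings → $15.32.
spinach only: max(1838/520, 341/23) = 14.83 servings → $8.90.
bell pepper + spinach with both tight: 2.776 servings and 2.638 servings → $5.47.
The minimum over all feasible corners is $5.47.

$5.47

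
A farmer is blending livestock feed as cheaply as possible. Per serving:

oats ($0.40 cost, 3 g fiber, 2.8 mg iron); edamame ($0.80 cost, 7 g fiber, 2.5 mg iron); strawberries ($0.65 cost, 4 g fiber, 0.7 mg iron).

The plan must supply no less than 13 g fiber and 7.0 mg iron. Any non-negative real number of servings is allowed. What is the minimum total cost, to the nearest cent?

$1.56

An LP optimum is at a vertex; with two nutrient constraints at most two foods are used. Check each candidate.
oats only: max(13/3, 7.0/2.8) = 4.333 servings → $1.73.
edamame only: max(13/7, 7.0/2.5) = 2.8 servings → $2.24.
strawberries only: max(13/4, 7.0/0.7) = 10 servings → $6.50.
oats + edamame with both tight: 1.364 servings and 1.273 servings → $1.56.
oats + strawberries with both tight: 2.077 servings and 1.692 servings → $1.93.
edamame + strawberries: the both-tight solution has a negative serving — not a feasible corner.
The minimum over all feasible corners is $1.56.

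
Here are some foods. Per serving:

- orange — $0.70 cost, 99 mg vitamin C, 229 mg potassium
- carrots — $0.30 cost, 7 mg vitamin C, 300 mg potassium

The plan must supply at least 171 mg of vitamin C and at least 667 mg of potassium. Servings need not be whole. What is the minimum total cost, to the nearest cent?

$1.45

At the optimum either one food covers both requirements or two foods hit both targets exactly; no other combination can be cheaper.
orange only: max(171/99, 667/229) = 2.913 servings → $2.04.
carrots only: max(171/7, 667/300) = 24.43 servings → $7.33.
orange + carrots with both tight: 1.66 servings and 0.9565 servings → $1.45.
The minimum over all feasible corners is $1.45.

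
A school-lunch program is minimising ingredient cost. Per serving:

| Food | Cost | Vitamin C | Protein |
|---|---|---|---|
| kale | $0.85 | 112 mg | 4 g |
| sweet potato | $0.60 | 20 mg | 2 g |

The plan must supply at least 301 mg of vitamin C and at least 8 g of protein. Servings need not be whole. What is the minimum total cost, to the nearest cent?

$2.28

Check every corner: each single food scaled to meet both minima, and each pair solved so both constraints bind.
kale only: max(301/112, 8/4) = 2.688 servings → $2.28.
sweet potato only: max(301/20, 8/2) = 15.05 servings → $9.03.
kale + sweet potato: intersection lies outside the first quadrant.
So the least-cost plan costs $2.28.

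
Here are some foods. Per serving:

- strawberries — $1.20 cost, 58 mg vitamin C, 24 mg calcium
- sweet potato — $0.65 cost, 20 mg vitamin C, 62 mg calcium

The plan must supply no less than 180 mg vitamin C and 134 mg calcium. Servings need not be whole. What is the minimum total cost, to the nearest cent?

$3.99

Check every corner: each single food scaled to meet both minima, and each pair solved so both constraints bind.
strawberries only: max(180/58, 134/24) = 5.583 servings → $6.70.
sweet potato only: max(180/20, 134/62) = 9 servings → $5.85.
strawberries + sweet potato with both tight: 2.721 servings and 1.108 servings → $3.99.
The minimum over all feasible corners is $3.99.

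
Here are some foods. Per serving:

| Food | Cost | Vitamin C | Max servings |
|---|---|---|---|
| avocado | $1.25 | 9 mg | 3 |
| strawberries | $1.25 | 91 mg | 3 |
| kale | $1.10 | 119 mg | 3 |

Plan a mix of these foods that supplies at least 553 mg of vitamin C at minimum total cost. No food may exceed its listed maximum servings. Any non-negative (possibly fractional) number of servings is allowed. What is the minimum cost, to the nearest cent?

$5.99

Cost per mg of vitamin C: kale $0.0092, strawberries $0.0137, avocado $0.1389.
Take 3 servings of kale: +357.0 mg vitamin C for $3.30 (total $3.30, still need 196.0 mg).
Take 2.154 servings of strawberries: +196.0 mg vitamin C for $2.69 (total $5.99, still need 0.0 mg).
Filling from the cheapest source first is optimal under one linear minimum: $5.99.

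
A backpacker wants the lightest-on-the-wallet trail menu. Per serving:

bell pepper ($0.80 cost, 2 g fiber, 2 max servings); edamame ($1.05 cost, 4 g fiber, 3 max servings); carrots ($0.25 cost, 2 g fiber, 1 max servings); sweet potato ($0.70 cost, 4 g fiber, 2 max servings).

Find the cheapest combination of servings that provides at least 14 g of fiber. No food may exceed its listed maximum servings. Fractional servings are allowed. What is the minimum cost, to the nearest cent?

$2.70

Cost per g of fiber: carrots $0.1250, sweet potato $0.1750, edamame $0.2625, bell pepper $0.4000.
Take 1 serving of carrots: +2.0 g fiber for $0.25 (total $0.25, still need 12.0 g).
Take 2 servings of sweet potato: +8.0 g fiber for $1.40 (total $1.65, still need 4.0 g).
Take 1 serving of edamame: +4.0 g fiber for $1.05 (total $2.70, still need 0.0 g).
Greedy by cheapest-per-g is optimal for a single linear constraint, so the minimum cost is $2.70.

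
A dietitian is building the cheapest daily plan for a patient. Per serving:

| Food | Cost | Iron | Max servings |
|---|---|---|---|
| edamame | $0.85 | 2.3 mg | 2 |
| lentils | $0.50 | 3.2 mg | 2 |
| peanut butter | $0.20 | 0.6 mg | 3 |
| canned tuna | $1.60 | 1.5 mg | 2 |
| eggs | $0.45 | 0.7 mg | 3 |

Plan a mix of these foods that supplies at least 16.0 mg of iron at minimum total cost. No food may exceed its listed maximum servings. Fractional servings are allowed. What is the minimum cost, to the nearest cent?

Cost per mg of iron: lentils $0.1562, peanut butter $0.3333, edamame $0.3696, eggs $0.6429, canned tuna $1.0667.
Take 2 servings of lentils: +6.4 mg iron for $1.00 (total $1.00, still need 9.6 mg).
Take 3 servings of peanut butter: +1.8 mg iron for $0.60 (total $1.60, still need 7.8 mg).
Take 2 servings of edamame: +4.6 mg iron for $1.70 (total $3.30, still need 3.2 mg).
Take 3 servings of eggs: +2.1 mg iron for $1.35 (total $4.65, still need 1.1 mg).
Take 0.7333 servings of canned tuna: +1.1 mg iron for $1.17 (total $5.82, still need 0.0 mg).
Greedy by cheapest-per-mg is optimal for a single linear constraint, so the minimum cost is $5.82.

$5.82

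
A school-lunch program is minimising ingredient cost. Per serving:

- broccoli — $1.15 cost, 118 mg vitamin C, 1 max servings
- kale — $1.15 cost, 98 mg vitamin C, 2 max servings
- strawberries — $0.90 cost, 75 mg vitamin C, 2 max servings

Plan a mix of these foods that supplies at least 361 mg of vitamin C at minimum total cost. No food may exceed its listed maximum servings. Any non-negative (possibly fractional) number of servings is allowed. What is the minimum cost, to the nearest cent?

Cost per mg of vitamin C: broccoli $0.0097, kale $0.0117, strawberries $0.0120.
Take 1 serving of broccoli: +118.0 mg vitamin C for $1.15 (total $1.15, still need 243.0 mg).
Take 2 servings of kale: +196.0 mg vitamin C for $2.30 (total $3.45, still need 47.0 mg).
Take 0.6267 servings of strawberries: +47.0 mg vitamin C for $0.56 (total $4.01, still need 0.0 mg).
Filling from the cheapest source first is optimal under one linear minimum: $4.01.

$4.01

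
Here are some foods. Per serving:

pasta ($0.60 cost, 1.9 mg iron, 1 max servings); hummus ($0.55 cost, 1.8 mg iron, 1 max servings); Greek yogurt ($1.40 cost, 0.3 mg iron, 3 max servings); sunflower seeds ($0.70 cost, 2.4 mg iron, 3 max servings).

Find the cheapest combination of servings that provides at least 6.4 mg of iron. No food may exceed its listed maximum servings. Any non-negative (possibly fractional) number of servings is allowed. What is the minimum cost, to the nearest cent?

$1.87

Cost per mg of iron: sunflower seeds $0.2917, hummus $0.3056, pasta $0.3158, Greek yogurt $4.6667.
Take 2.667 servings of sunflower seeds: +6.4 mg iron for $1.87 (total $1.87, still need 0.0 mg).
Greedy by cheapest-per-mg is optimal for a single linear constraint, so the minimum cost is $1.87.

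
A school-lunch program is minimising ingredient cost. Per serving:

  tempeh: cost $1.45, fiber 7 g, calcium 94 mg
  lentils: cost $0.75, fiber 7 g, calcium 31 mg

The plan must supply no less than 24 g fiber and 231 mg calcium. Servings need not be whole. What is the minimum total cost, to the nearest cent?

$3.96

An LP optimum is at a vertex; with two nutrient constraints at most two foods are used. Check each candidate.
tempeh only: max(24/7, 231/94) = 3.429 servings → $4.97.
lentils only: max(24/7, 231/31) = 7.452 servings → $5.59.
tempeh + lentils with both tight: 1.98 servings and 1.449 servings → $3.96.
The minimum over all feasible corners is $3.96.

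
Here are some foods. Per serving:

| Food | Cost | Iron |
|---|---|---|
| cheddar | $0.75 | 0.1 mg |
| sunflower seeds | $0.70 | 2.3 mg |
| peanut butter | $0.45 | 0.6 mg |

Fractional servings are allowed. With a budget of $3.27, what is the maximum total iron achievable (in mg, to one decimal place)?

10.7 mg

Iron per dollar: sunflower seeds 3.286, peanut butter 1.333, cheddar 0.1333.
With no serving limits, spend the whole cost allowance on sunflower seeds: $3.27 / $0.70 × 2.3 mg = 10.7 mg.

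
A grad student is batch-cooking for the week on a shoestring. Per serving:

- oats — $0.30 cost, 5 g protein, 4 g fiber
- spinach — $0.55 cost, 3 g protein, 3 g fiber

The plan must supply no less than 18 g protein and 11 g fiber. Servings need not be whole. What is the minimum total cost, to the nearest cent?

$1.08

oats only: max(18/5, 11/4) = 3.6 servings → $1.08.
spinach only: max(18/3, 11/3) = 6 servings → $3.30.
oats + spinach: intersection lies outside the first quadrant.
Cheapest feasible corner: $1.08.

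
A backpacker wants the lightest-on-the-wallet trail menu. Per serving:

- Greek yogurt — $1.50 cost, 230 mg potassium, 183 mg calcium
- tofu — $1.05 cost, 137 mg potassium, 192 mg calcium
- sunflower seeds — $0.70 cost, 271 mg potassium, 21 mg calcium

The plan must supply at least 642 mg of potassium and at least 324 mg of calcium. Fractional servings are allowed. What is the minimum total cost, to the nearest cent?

$2.71

The cheapest plan sits at a corner of the feasible region — with two constraints it uses at most two foods.
Greek yogurt only: max(642/230, 324/183) = 2.791 servings → $4.19.
tofu only: max(642/137, 324/192) = 4.686 servings → $4.92.
sunflower seeds only: max(642/271, 324/21) = 15.43 servings → $10.80.
Greek yogurt + tofu with both targets exact would need a negative amount; discard.
Greek yogurt + sunflower seeds with both tight: 1.66 servings and 0.9599 servings → $3.16.
tofu + sunflower seeds with both tight: 1.512 servings and 1.605 servings → $2.71.
Cheapest feasible corner: $2.71.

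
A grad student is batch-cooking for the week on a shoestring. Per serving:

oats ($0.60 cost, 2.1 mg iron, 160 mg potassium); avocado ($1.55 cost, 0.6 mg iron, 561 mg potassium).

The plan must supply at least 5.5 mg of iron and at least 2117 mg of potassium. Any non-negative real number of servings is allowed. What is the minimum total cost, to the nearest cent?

Two binding constraints pin down two serving amounts, so the optimal mix uses at most two foods. The candidates are each food alone (scaled to the tighter of iron/potassium) and each pair with both constraints tight.
oats only: max(5.5/2.1, 2117/160) = 13.23 servings → $7.94.
avocado only: max(5.5/0.6, 2117/561) = 9.167 servings → $14.21.
oats + avocado with both tight: 1.678 servings and 3.295 servings → $6.11.
So the least-cost plan costs $6.11.

$6.11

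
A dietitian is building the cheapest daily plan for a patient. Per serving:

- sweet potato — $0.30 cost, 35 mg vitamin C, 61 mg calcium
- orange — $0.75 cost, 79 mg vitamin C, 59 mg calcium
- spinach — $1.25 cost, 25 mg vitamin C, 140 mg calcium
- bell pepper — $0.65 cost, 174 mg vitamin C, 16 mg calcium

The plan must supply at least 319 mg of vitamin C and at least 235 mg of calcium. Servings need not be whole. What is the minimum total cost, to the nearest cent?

Minimising a linear cost over {vitamin C ≥ 319, calcium ≥ 235, servings ≥ 0} — the optimum is at a vertex, using one or two foods.
sweet potato only: max(319/35, 235/61) = 9.114 servings → $2.73.
orange only: max(319/79, 235/59) = 4.038 servings → $3.03.
spinach only: max(319/25, 235/140) = 12.76 servings → $15.95.
bell pepper only: max(319/174, 235/16) = 14.69 servings → $9.55.
sweet potato + orange: intersection lies outside the first quadrant.
sweet potato + spinach with both targets exact would need a negative amount; discard.
sweet potato + bell pepper with both tight: 3.559 servings and 1.117 servings → $1.79.
orange + spinach with both targets exact would need a negative amount; discard.
orange + bell pepper with both tight: 3.975 servings and 0.02844 servings → $3.00.
spinach + bell pepper with both tight: 1.494 servings and 1.619 servings → $2.92.
So the least-cost plan costs $1.79.

$1.79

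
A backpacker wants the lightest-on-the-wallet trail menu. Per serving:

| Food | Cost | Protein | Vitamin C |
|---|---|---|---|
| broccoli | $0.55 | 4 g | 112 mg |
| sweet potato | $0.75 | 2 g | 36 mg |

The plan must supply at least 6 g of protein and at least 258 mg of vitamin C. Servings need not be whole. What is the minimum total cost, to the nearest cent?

$1.27

With two linear requirements the optimum uses one or two foods; enumerate the corners.
broccoli only: max(6/4, 258/112) = 2.304 servings → $1.27.
sweet potato only: max(6/2, 258/36) = 7.167 servings → $5.38.
broccoli + sweet potato: intersection lies outside the first quadrant.
So the least-cost plan costs $1.27.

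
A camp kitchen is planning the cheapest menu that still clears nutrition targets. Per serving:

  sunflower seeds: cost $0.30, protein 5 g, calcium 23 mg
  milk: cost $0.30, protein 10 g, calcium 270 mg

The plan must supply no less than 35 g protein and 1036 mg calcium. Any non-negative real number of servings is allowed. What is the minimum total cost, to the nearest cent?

$1.15

This is a tiny linear program; its minimum lies at a vertex of the feasible set. List the vertices and price them.
sunflower seeds only: max(35/5, 1036/23) = 45.04 servings → $13.51.
milk only: max(35/10, 1036/270) = 3.837 servings → $1.15.
sunflower seeds + milk with both targets exact would need a negative amount; discard.
So the least-cost plan costs $1.15.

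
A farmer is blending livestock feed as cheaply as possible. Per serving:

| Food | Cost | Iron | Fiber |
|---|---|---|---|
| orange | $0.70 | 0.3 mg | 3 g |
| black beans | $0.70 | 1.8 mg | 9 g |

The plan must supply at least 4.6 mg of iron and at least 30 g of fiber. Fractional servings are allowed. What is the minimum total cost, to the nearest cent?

For a min-cost LP with two ≥-constraints, a basic feasible solution has at most two positive variables.
orange only: max(4.6/0.3, 30/3) = 15.33 servings → $10.73.
black beans only: max(4.6/1.8, 30/9) = 3.333 servings → $2.33.
orange + black beans with both tight: 4.667 servings and 1.778 servings → $4.51.
The minimum over all feasible corners is $2.33.

$2.33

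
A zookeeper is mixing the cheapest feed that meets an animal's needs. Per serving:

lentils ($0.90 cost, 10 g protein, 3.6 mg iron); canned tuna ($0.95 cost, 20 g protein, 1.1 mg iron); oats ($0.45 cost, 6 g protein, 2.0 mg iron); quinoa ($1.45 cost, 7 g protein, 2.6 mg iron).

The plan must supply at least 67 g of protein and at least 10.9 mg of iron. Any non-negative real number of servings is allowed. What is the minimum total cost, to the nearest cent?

At the optimum either one food covers both requirements or two foods hit both targets exactly; no other combination can be cheaper.
lentils only: max(67/10, 10.9/3.6) = 6.7 servings → $6.03.
canned tuna only: max(67/20, 10.9/1.1) = 9.909 servings → $9.41.
oats only: max(67/6, 10.9/2.0) = 11.17 servings → $5.03.
quinoa only: max(67/7, 10.9/2.6) = 9.571 servings → $13.88.
lentils + canned tuna with both tight: 2.366 servings and 2.167 servings → $4.19.
lentils + oats: intersection lies outside the first quadrant.
lentils + quinoa with both targets exact would need a negative amount; discard.
canned tuna + oats with both tight: 2.054 servings and 4.32 servings → $3.90.
canned tuna + quinoa with both tight: 2.21 servings and 3.257 servings → $6.82.
oats + quinoa: intersection lies outside the first quadrant.
So the least-cost plan costs $3.90.

$3.90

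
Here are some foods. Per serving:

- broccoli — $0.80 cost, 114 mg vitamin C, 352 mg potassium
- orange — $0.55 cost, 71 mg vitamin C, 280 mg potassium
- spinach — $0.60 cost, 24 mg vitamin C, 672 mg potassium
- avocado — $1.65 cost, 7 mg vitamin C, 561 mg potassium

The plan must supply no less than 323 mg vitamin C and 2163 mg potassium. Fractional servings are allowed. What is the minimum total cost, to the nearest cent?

An LP optimum is at a vertex; with two nutrient constraints at most two foods are used. Check each candidate.
broccoli only: max(323/114, 2163/352) = 6.145 servings → $4.92.
orange only: max(323/71, 2163/280) = 7.725 servings → $4.25.
spinach only: max(323/24, 2163/672) = 13.46 servings → $8.07.
avocado only: max(323/7, 2163/561) = 46.14 servings → $76.14.
broccoli + orange: intersection lies outside the first quadrant.
broccoli + spinach with both tight: 2.423 servings and 1.95 servings → $3.11.
broccoli + avocado with both tight: 2.701 servings and 2.161 servings → $5.73.
orange + spinach with both tight: 4.029 servings and 1.54 servings → $3.14.
orange + avocado with both tight: 4.385 servings and 1.667 servings → $5.16.
spinach + avocado with both targets exact would need a negative amount; discard.
So the least-cost plan costs $3.11.

$3.11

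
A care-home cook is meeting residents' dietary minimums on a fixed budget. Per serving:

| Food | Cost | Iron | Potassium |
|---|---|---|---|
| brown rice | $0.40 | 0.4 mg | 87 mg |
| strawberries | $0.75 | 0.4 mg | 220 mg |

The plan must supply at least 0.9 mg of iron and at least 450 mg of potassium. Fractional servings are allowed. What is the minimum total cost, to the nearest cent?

$1.57

At the optimum either one food covers both requirements or two foods hit both targets exactly; no other combination can be cheaper.
brown rice only: max(0.9/0.4, 450/87) = 5.172 servings → $2.07.
strawberries only: max(0.9/0.4, 450/220) = 2.25 servings → $1.69.
brown rice + strawberries with both tight: 0.3383 servings and 1.912 servings → $1.57.
The minimum over all feasible corners is $1.57.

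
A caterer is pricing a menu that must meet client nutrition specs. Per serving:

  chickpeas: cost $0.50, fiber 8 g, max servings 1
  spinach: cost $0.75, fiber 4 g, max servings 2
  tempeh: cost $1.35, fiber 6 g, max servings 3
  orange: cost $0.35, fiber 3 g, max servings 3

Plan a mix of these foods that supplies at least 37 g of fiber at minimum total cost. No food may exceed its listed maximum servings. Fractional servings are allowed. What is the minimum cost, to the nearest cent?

$5.75

Cost per g of fiber: chickpeas $0.0625, orange $0.1167, spinach $0.1875, tempeh $0.2250.
Take 1 serving of chickpeas: +8.0 g fiber for $0.50 (total $0.50, still need 29.0 g).
Take 3 servings of orange: +9.0 g fiber for $1.05 (total $1.55, still need 20.0 g).
Take 2 servings of spinach: +8.0 g fiber for $1.50 (total $3.05, still need 12.0 g).
Take 2 servings of tempeh: +12.0 g fiber for $2.70 (total $5.75, still need 0.0 g).
Greedy by cheapest-per-g is optimal for a single linear constraint, so the minimum cost is $5.75.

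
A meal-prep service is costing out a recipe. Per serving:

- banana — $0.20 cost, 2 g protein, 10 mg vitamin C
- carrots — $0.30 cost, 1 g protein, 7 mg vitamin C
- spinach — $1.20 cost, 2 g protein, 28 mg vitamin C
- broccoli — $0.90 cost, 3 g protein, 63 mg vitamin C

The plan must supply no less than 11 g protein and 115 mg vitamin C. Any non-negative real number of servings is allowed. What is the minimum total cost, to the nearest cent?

Check every corner: each single food scaled to meet both minima, and each pair solved so both constraints bind.
banana only: max(11/2, 115/10) = 11.5 servings → $2.30.
carrots only: max(11/1, 115/7) = 16.43 servings → $4.93.
spinach only: max(11/2, 115/28) = 5.5 servings → $6.60.
broccoli only: max(11/3, 115/63) = 3.667 servings → $3.30.
banana + carrots: the both-tight solution has a negative serving — not a feasible corner.
banana + spinach with both tight: 2.167 servings and 3.333 servings → $4.43.
banana + broccoli with both tight: 3.625 servings and 1.25 servings → $1.85.
carrots + spinach with both tight: 5.571 servings and 2.714 servings → $4.93.
carrots + broccoli with both tight: 8.286 servings and 0.9048 servings → $3.30.
spinach + broccoli: the both-tight solution has a negative serving — not a feasible corner.
The minimum over all feasible corners is $1.85.

$1.85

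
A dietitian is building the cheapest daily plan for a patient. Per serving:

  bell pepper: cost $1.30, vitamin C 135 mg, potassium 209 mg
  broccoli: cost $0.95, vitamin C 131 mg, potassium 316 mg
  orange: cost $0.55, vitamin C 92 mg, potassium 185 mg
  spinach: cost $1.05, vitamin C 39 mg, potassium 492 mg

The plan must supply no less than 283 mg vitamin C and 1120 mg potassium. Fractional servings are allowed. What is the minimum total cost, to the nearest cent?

With two linear requirements the optimum uses one or two foods; enumerate the corners.
bell pepper only: max(283/135, 1120/209) = 5.359 servings → $6.97.
broccoli only: max(283/131, 1120/316) = 3.544 servings → $3.37.
orange only: max(283/92, 1120/185) = 6.054 servings → $3.33.
spinach only: max(283/39, 1120/492) = 7.256 servings → $7.62.
bell pepper + broccoli: the both-tight solution has a negative serving — not a feasible corner.
bell pepper + orange: intersection lies outside the first quadrant.
bell pepper + spinach with both tight: 1.64 servings and 1.58 servings → $3.79.
broccoli + orange: the both-tight solution has a negative serving — not a feasible corner.
broccoli + spinach with both tight: 1.833 servings and 1.099 servings → $2.90.
orange + spinach with both tight: 2.511 servings and 1.332 servings → $2.78.
So the least-cost plan costs $2.78.

$2.78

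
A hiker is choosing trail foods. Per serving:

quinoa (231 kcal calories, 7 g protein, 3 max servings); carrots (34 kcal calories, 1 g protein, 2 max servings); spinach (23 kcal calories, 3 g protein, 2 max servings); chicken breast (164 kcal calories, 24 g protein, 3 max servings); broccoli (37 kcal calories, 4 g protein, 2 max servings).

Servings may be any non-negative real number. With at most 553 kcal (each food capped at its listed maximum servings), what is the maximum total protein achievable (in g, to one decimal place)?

79.6 g

Protein per kcal: chicken breast 0.1463, spinach 0.1304, broccoli 0.1081, quinoa 0.0303, carrots 0.02941.
Take 3 servings of chicken breast: uses 492 kcal, +72.0 g protein (running total 72.0 g).
Take 2 servings of spinach: uses 46 kcal, +6.0 g protein (running total 78.0 g).
Take 0.4054 servings of broccoli: uses 15 kcal, +1.6 g protein (running total 79.6 g).
Filling greedily by protein-per-kcal is optimal for one linear limit, giving 79.6 g.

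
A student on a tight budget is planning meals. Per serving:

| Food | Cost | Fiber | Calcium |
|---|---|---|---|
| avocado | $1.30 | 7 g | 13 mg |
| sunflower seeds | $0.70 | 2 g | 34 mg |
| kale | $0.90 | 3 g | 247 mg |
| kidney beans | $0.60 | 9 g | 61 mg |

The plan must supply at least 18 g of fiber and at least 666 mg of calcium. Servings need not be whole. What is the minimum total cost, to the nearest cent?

Compare the cost at each extreme point of the feasible region.
avocado only: max(18/7, 666/13) = 51.23 servings → $66.60.
sunflower seeds only: max(18/2, 666/34) = 19.59 servings → $13.71.
kale only: max(18/3, 666/247) = 6 servings → $5.40.
kidney beans only: max(18/9, 666/61) = 10.92 servings → $6.55.
avocado + sunflower seeds with both targets exact would need a negative amount; discard.
avocado + kale with both tight: 1.449 servings and 2.62 servings → $4.24.
avocado + kidney beans: intersection lies outside the first quadrant.
sunflower seeds + kale with both tight: 6.245 servings and 1.837 servings → $6.02.
sunflower seeds + kidney beans: the both-tight solution has a negative serving — not a feasible corner.
kale + kidney beans with both tight: 2.4 servings and 1.2 servings → $2.88.
So the least-cost plan costs $2.88.

$2.88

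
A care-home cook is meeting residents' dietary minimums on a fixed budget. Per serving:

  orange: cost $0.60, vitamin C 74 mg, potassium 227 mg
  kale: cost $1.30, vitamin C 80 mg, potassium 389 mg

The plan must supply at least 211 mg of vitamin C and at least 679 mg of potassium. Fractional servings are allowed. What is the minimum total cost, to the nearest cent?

The cheapest plan sits at a corner of the feasible region — with two constraints it uses at most two foods.
orange only: max(211/74, 679/227) = 2.991 servings → $1.79.
kale only: max(211/80, 679/389) = 2.638 servings → $3.43.
orange + kale with both tight: 2.612 servings and 0.2211 servings → $1.85.
Cheapest feasible corner: $1.79.

$1.79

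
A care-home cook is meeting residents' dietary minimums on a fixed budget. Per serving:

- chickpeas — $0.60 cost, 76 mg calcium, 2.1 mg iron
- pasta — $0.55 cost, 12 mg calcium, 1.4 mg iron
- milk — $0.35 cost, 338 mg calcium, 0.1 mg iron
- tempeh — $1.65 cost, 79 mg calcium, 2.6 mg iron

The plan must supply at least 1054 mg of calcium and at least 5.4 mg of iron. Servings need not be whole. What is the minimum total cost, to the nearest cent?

$2.37

At the optimum either one food covers both requirements or two foods hit both targets exactly; no other combination can be cheaper.
chickpeas only: max(1054/76, 5.4/2.1) = 13.87 servings → $8.32.
pasta only: max(1054/12, 5.4/1.4) = 87.83 servings → $48.31.
milk only: max(1054/338, 5.4/0.1) = 54 servings → $18.90.
tempeh only: max(1054/79, 5.4/2.6) = 13.34 servings → $22.01.
chickpeas + pasta with both targets exact would need a negative amount; discard.
chickpeas + milk with both tight: 2.449 servings and 2.568 servings → $2.37.
chickpeas + tempeh: the both-tight solution has a negative serving — not a feasible corner.
pasta + milk with both tight: 3.644 servings and 2.989 servings → $3.05.
pasta + tempeh: the both-tight solution has a negative serving — not a feasible corner.
milk + tempeh with both tight: 2.657 servings and 1.975 servings → $4.19.
So the least-cost plan costs $2.37.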